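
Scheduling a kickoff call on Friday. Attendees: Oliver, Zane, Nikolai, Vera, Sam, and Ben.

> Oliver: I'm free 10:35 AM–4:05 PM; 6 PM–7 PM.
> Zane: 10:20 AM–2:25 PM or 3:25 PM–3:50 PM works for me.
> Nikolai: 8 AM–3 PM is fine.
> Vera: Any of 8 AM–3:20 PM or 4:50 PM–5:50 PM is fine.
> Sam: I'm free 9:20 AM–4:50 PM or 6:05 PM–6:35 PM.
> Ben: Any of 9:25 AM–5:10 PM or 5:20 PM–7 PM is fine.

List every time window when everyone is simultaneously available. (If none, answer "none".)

Oliver ∩ Zane: 10:35-14:25, 15:25-15:50.
Oliver ∩ Zane ∩ Nikolai: 10:35-14:25.
Oliver ∩ Zane ∩ Nikolai ∩ Vera: 10:35-14:25.
Oliver ∩ Zane ∩ Nikolai ∩ Vera ∩ Sam: 10:35-14:25.
Oliver ∩ Zane ∩ Nikolai ∩ Vera ∩ Sam ∩ Ben: 10:35-14:25.
So the common availability across everyone is 10:35-14:25.

10:35-14:25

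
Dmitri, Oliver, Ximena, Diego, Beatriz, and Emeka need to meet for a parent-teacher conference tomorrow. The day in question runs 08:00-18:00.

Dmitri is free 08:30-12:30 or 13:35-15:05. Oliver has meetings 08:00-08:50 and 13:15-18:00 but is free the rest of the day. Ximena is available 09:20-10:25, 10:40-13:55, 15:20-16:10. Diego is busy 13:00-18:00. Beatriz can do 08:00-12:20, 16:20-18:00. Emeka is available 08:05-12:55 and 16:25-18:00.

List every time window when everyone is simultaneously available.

Dmitri free: 08:30-12:30, 13:35-15:05.
Oliver free: 08:50-13:15 (invert busy blocks within the working day).
Ximena free: 09:20-10:25, 10:40-13:55, 15:20-16:10.
Diego free: 08:00-13:00 (invert busy blocks within the working day).
Beatriz free: 08:00-12:20, 16:20-18:00.
Emeka free: 08:05-12:55, 16:25-18:00.
Dmitri ∩ Oliver: 08:50-12:30.
Dmitri ∩ Oliver ∩ Ximena: 09:20-10:25, 10:40-12:30.
Dmitri ∩ Oliver ∩ Ximena ∩ Diego: 09:20-10:25, 10:40-12:30.
Dmitri ∩ Oliver ∩ Ximena ∩ Diego ∩ Beatriz: 09:20-10:25, 10:40-12:20.
Dmitri ∩ Oliver ∩ Ximena ∩ Diego ∩ Beatriz ∩ Emeka: 09:20-10:25, 10:40-12:20.
So the common availability across everyone is 09:20-10:25, 10:40-12:20.

09:20-10:25, 10:40-12:20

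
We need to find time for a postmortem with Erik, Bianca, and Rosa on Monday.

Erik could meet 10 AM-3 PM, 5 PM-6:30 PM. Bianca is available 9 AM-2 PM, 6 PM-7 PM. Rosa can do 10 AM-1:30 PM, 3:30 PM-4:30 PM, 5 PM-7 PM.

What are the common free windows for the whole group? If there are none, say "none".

Erik ∩ Bianca: 10:00-14:00, 18:00-18:30.
Erik ∩ Bianca ∩ Rosa: 10:00-13:30, 18:00-18:30.

10:00-13:30, 18:00-18:30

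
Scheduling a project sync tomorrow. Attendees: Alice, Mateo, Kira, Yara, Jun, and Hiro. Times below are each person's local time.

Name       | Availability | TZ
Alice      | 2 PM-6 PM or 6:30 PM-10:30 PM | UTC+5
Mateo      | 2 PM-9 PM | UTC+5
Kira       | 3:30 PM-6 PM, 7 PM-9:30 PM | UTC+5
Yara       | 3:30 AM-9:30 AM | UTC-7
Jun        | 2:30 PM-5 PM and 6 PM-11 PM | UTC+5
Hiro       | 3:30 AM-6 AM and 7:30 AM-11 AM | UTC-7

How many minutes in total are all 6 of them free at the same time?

Alice in UTC: 09:00-13:00, 13:30-17:30 (subtract 5h to convert from UTC+5).
Mateo in UTC: 09:00-16:00 (subtract 5h to convert from UTC+5).
Kira in UTC: 10:30-13:00, 14:00-16:30 (subtract 5h to convert from UTC+5).
Yara in UTC: 10:30-16:30 (add 7h to convert from UTC-7).
Jun in UTC: 09:30-12:00, 13:00-18:00 (subtract 5h to convert from UTC+5).
Hiro in UTC: 10:30-13:00, 14:30-18:00 (add 7h to convert from UTC-7).
Alice ∩ Mateo: 09:00-13:00, 13:30-16:00.
Alice ∩ Mateo ∩ Kira: 10:30-13:00, 14:00-16:00.
Alice ∩ Mateo ∩ Kira ∩ Yara: 10:30-13:00, 14:00-16:00.
Alice ∩ Mateo ∩ Kira ∩ Yara ∩ Jun: 10:30-12:00, 14:00-16:00.
Alice ∩ Mateo ∩ Kira ∩ Yara ∩ Jun ∩ Hiro: 10:30-12:00, 14:30-16:00.
Summing the common windows: 90 + 90 = 180 minutes.

180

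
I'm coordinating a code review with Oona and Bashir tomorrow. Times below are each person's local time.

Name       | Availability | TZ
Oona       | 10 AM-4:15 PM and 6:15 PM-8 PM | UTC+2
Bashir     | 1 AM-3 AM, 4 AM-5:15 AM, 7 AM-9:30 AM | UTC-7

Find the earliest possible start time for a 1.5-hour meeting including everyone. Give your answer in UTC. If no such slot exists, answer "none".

08:00

Oona in UTC: 08:00-14:15, 16:15-18:00 (subtract 2h to convert from UTC+2).
Bashir in UTC: 08:00-10:00, 11:00-12:15, 14:00-16:30 (add 7h to convert from UTC-7).
Oona ∩ Bashir: 08:00-10:00, 11:00-12:15, 14:00-14:15, 16:15-16:30.
The first common window of at least 90 minutes is 08:00-10:00, so the earliest start is 08:00.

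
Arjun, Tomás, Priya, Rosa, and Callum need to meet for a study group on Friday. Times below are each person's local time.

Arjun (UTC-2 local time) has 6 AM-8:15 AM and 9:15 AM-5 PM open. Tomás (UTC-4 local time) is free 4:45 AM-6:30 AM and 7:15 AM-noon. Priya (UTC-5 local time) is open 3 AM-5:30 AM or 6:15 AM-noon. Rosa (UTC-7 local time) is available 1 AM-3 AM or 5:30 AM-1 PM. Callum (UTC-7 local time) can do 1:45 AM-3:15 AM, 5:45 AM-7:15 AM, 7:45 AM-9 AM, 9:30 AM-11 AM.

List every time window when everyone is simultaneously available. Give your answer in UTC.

08:45-10:00, 12:45-14:15, 14:45-16:00

Arjun in UTC: 08:00-10:15, 11:15-19:00 (add 2h to convert from UTC-2).
Tomás in UTC: 08:45-10:30, 11:15-16:00 (add 4h to convert from UTC-4).
Priya in UTC: 08:00-10:30, 11:15-17:00 (add 5h to convert from UTC-5).
Rosa in UTC: 08:00-10:00, 12:30-20:00 (add 7h to convert from UTC-7).
Callum in UTC: 08:45-10:15, 12:45-14:15, 14:45-16:00, 16:30-18:00 (add 7h to convert from UTC-7).
Arjun ∩ Tomás: 08:45-10:15, 11:15-16:00.
Arjun ∩ Tomás ∩ Priya: 08:45-10:15, 11:15-16:00.
Arjun ∩ Tomás ∩ Priya ∩ Rosa: 08:45-10:00, 12:30-16:00.
Arjun ∩ Tomás ∩ Priya ∩ Rosa ∩ Callum: 08:45-10:00, 12:45-14:15, 14:45-16:00.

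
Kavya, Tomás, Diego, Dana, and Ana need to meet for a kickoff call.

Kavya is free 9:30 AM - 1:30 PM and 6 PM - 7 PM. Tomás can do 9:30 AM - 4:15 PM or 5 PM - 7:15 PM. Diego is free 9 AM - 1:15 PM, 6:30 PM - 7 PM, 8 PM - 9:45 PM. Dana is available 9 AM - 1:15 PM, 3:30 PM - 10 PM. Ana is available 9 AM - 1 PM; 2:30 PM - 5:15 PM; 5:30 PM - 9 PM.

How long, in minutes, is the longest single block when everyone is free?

210

Kavya ∩ Tomás: 09:30-13:30, 18:00-19:00.
Kavya ∩ Tomás ∩ Diego: 09:30-13:15, 18:30-19:00.
Kavya ∩ Tomás ∩ Diego ∩ Dana: 09:30-13:15, 18:30-19:00.
Kavya ∩ Tomás ∩ Diego ∩ Dana ∩ Ana: 09:30-13:00, 18:30-19:00.
The longest is 09:30-13:00 at 210 minutes.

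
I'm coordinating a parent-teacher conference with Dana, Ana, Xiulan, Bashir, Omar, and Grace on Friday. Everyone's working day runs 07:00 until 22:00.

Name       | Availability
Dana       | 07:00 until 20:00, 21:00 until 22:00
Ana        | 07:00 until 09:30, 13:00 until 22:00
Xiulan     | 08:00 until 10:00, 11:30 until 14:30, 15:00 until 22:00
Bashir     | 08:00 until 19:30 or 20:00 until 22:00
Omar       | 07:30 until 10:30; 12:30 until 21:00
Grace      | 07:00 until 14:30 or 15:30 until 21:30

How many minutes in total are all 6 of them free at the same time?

Dana ∩ Ana: 07:00-09:30, 13:00-20:00, 21:00-22:00.
Dana ∩ Ana ∩ Xiulan: 08:00-09:30, 13:00-14:30, 15:00-20:00, 21:00-22:00.
Dana ∩ Ana ∩ Xiulan ∩ Bashir: 08:00-09:30, 13:00-14:30, 15:00-19:30, 21:00-22:00.
Dana ∩ Ana ∩ Xiulan ∩ Bashir ∩ Omar: 08:00-09:30, 13:00-14:30, 15:00-19:30.
Dana ∩ Ana ∩ Xiulan ∩ Bashir ∩ Omar ∩ Grace: 08:00-09:30, 13:00-14:30, 15:30-19:30.
Summing the common windows: 90 + 90 + 240 = 420 minutes.

420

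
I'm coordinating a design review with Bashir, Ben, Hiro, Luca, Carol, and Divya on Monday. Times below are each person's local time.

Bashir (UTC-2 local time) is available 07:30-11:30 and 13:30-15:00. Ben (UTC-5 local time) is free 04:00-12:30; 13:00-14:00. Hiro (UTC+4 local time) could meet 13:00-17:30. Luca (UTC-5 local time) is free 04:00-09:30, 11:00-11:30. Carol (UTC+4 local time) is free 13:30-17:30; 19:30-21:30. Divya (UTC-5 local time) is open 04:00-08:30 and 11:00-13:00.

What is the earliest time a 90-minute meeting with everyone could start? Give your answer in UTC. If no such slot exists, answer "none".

Bashir in UTC: 09:30-13:30, 15:30-17:00 (add 2h to convert from UTC-2).
Ben in UTC: 09:00-17:30, 18:00-19:00 (add 5h to convert from UTC-5).
Hiro in UTC: 09:00-13:30 (subtract 4h to convert from UTC+4).
Luca in UTC: 09:00-14:30, 16:00-16:30 (add 5h to convert from UTC-5).
Carol in UTC: 09:30-13:30, 15:30-17:30 (subtract 4h to convert from UTC+4).
Divya in UTC: 09:00-13:30, 16:00-18:00 (add 5h to convert from UTC-5).
Bashir ∩ Ben: 09:30-13:30, 15:30-17:00.
Bashir ∩ Ben ∩ Hiro: 09:30-13:30.
Bashir ∩ Ben ∩ Hiro ∩ Luca: 09:30-13:30.
Bashir ∩ Ben ∩ Hiro ∩ Luca ∩ Carol: 09:30-13:30.
Bashir ∩ Ben ∩ Hiro ∩ Luca ∩ Carol ∩ Divya: 09:30-13:30.
So the common availability across everyone is 09:30-13:30.
The first common window of at least 90 minutes is 09:30-13:30, so the earliest start is 09:30.

09:30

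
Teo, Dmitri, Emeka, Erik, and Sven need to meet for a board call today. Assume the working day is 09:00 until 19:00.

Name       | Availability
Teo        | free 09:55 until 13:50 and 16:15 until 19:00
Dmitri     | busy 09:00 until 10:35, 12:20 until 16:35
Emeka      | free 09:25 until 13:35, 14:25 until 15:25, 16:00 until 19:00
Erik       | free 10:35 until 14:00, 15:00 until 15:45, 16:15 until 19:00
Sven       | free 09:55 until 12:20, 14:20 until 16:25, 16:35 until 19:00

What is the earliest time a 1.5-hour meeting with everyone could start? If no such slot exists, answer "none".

10:35

Teo free: 09:55-13:50, 16:15-19:00.
Dmitri free: 10:35-12:20, 16:35-19:00 (invert busy blocks within the working day).
Emeka free: 09:25-13:35, 14:25-15:25, 16:00-19:00.
Erik free: 10:35-14:00, 15:00-15:45, 16:15-19:00.
Sven free: 09:55-12:20, 14:20-16:25, 16:35-19:00.
Teo ∩ Dmitri: 10:35-12:20, 16:35-19:00.
Teo ∩ Dmitri ∩ Emeka: 10:35-12:20, 16:35-19:00.
Teo ∩ Dmitri ∩ Emeka ∩ Erik: 10:35-12:20, 16:35-19:00.
Teo ∩ Dmitri ∩ Emeka ∩ Erik ∩ Sven: 10:35-12:20, 16:35-19:00.
The first common window of at least 90 minutes is 10:35-12:20, so the earliest start is 10:35.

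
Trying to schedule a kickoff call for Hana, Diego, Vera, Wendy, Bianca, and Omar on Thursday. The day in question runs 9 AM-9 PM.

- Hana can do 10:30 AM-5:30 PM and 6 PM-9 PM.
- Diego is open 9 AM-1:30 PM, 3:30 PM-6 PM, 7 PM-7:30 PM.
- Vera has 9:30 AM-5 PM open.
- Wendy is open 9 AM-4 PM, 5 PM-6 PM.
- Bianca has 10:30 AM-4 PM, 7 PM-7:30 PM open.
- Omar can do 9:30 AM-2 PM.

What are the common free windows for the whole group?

10:30-13:30

Hana ∩ Diego: 10:30-13:30, 15:30-17:30, 19:00-19:30.
Hana ∩ Diego ∩ Vera: 10:30-13:30, 15:30-17:00.
Hana ∩ Diego ∩ Vera ∩ Wendy: 10:30-13:30, 15:30-16:00.
Hana ∩ Diego ∩ Vera ∩ Wendy ∩ Bianca: 10:30-13:30, 15:30-16:00.
Hana ∩ Diego ∩ Vera ∩ Wendy ∩ Bianca ∩ Omar: 10:30-13:30.
So the common availability across everyone is 10:30-13:30.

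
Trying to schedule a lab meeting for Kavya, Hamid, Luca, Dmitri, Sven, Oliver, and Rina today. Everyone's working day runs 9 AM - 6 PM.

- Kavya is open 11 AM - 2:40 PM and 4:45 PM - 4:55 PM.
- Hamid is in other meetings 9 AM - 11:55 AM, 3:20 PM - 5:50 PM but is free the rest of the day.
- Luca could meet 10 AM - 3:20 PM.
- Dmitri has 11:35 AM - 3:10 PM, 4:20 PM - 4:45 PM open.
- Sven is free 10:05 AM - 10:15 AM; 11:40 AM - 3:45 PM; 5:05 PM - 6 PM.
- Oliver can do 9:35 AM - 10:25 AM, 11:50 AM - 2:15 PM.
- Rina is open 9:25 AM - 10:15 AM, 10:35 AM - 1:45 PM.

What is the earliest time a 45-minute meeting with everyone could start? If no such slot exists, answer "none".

Kavya free: 11:00-14:40, 16:45-16:55.
Hamid free: 11:55-15:20, 17:50-18:00 (invert busy blocks within the working day).
Luca free: 10:00-15:20.
Dmitri free: 11:35-15:10, 16:20-16:45.
Sven free: 10:05-10:15, 11:40-15:45, 17:05-18:00.
Oliver free: 09:35-10:25, 11:50-14:15.
Rina free: 09:25-10:15, 10:35-13:45.
Kavya ∩ Hamid: 11:55-14:40.
Kavya ∩ Hamid ∩ Luca: 11:55-14:40.
Kavya ∩ Hamid ∩ Luca ∩ Dmitri: 11:55-14:40.
Kavya ∩ Hamid ∩ Luca ∩ Dmitri ∩ Sven: 11:55-14:40.
Kavya ∩ Hamid ∩ Luca ∩ Dmitri ∩ Sven ∩ Oliver: 11:55-14:15.
Kavya ∩ Hamid ∩ Luca ∩ Dmitri ∩ Sven ∩ Oliver ∩ Rina: 11:55-13:45.
The first common window of at least 45 minutes is 11:55-13:45, so the earliest start is 11:55.

11:55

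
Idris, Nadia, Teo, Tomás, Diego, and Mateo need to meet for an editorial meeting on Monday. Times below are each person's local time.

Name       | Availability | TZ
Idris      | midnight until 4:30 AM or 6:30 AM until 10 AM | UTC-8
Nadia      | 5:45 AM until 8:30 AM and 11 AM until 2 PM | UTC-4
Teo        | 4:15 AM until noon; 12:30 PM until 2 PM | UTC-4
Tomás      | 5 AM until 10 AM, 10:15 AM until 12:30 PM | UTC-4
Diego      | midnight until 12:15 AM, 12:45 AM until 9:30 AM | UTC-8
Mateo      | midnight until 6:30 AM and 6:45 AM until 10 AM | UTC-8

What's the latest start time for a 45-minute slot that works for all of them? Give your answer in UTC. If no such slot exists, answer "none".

Idris in UTC: 08:00-12:30, 14:30-18:00 (add 8h to convert from UTC-8).
Nadia in UTC: 09:45-12:30, 15:00-18:00 (add 4h to convert from UTC-4).
Teo in UTC: 08:15-16:00, 16:30-18:00 (add 4h to convert from UTC-4).
Tomás in UTC: 09:00-14:00, 14:15-16:30 (add 4h to convert from UTC-4).
Diego in UTC: 08:00-08:15, 08:45-17:30 (add 8h to convert from UTC-8).
Mateo in UTC: 08:00-14:30, 14:45-18:00 (add 8h to convert from UTC-8).
Idris ∩ Nadia: 09:45-12:30, 15:00-18:00.
Idris ∩ Nadia ∩ Teo: 09:45-12:30, 15:00-16:00, 16:30-18:00.
Idris ∩ Nadia ∩ Teo ∩ Tomás: 09:45-12:30, 15:00-16:00.
Idris ∩ Nadia ∩ Teo ∩ Tomás ∩ Diego: 09:45-12:30, 15:00-16:00.
Idris ∩ Nadia ∩ Teo ∩ Tomás ∩ Diego ∩ Mateo: 09:45-12:30, 15:00-16:00.
Those are the intersection windows.
The last common window of at least 45 minutes is 15:00-16:00; a 45-minute meeting can start as late as 15:15 and still end by 16:00.

15:15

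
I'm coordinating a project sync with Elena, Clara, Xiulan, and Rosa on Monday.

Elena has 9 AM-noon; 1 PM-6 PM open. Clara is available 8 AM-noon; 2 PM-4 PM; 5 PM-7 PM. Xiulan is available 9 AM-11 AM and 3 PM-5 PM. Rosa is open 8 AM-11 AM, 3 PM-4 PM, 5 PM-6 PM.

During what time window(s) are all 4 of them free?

Elena ∩ Clara: 09:00-12:00, 14:00-16:00, 17:00-18:00.
Elena ∩ Clara ∩ Xiulan: 09:00-11:00, 15:00-16:00.
Elena ∩ Clara ∩ Xiulan ∩ Rosa: 09:00-11:00, 15:00-16:00.

09:00-11:00, 15:00-16:00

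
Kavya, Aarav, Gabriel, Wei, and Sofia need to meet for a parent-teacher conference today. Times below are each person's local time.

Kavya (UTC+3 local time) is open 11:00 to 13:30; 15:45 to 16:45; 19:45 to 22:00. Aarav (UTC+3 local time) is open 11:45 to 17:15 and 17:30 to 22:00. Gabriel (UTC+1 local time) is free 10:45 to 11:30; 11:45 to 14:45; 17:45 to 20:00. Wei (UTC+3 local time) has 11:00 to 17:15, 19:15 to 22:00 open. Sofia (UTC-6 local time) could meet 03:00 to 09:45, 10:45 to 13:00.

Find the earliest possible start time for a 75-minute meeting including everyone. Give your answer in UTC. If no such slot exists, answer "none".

16:45

Kavya in UTC: 08:00-10:30, 12:45-13:45, 16:45-19:00 (subtract 3h to convert from UTC+3).
Aarav in UTC: 08:45-14:15, 14:30-19:00 (subtract 3h to convert from UTC+3).
Gabriel in UTC: 09:45-10:30, 10:45-13:45, 16:45-19:00 (subtract 1h to convert from UTC+1).
Wei in UTC: 08:00-14:15, 16:15-19:00 (subtract 3h to convert from UTC+3).
Sofia in UTC: 09:00-15:45, 16:45-19:00 (add 6h to convert from UTC-6).
Kavya ∩ Aarav: 08:45-10:30, 12:45-13:45, 16:45-19:00.
Kavya ∩ Aarav ∩ Gabriel: 09:45-10:30, 12:45-13:45, 16:45-19:00.
Kavya ∩ Aarav ∩ Gabriel ∩ Wei: 09:45-10:30, 12:45-13:45, 16:45-19:00.
Kavya ∩ Aarav ∩ Gabriel ∩ Wei ∩ Sofia: 09:45-10:30, 12:45-13:45, 16:45-19:00.
The first common window of at least 75 minutes is 16:45-19:00, so the earliest start is 16:45.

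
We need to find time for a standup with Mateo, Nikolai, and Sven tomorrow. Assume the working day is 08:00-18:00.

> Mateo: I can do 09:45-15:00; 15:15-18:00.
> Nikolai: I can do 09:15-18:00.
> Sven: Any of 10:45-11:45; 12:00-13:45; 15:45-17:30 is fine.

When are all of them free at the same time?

10:45-11:45, 12:00-13:45, 15:45-17:30

Mateo ∩ Nikolai: 09:45-15:00, 15:15-18:00.
Mateo ∩ Nikolai ∩ Sven: 10:45-11:45, 12:00-13:45, 15:45-17:30.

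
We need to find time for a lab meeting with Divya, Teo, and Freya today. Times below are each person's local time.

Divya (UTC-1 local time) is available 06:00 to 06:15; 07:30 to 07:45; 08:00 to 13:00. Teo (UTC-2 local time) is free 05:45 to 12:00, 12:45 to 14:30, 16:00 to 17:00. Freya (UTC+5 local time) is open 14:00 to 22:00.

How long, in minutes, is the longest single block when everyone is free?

Divya in UTC: 07:00-07:15, 08:30-08:45, 09:00-14:00 (add 1h to convert from UTC-1).
Teo in UTC: 07:45-14:00, 14:45-16:30, 18:00-19:00 (add 2h to convert from UTC-2).
Freya in UTC: 09:00-17:00 (subtract 5h to convert from UTC+5).
Divya ∩ Teo: 08:30-08:45, 09:00-14:00.
Divya ∩ Teo ∩ Freya: 09:00-14:00.
Those are the intersection windows.
The longest is 09:00-14:00 at 300 minutes.

300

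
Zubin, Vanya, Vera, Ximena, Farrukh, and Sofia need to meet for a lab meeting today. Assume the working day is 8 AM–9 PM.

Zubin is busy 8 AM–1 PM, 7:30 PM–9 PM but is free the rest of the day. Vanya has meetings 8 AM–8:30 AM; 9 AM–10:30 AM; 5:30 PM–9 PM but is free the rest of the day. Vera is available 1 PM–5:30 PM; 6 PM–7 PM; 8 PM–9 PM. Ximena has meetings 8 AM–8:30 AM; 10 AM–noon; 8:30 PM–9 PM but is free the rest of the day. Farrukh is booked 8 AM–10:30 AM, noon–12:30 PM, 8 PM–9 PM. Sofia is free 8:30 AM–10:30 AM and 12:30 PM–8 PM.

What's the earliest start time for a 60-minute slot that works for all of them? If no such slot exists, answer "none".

13:00

Zubin free: 13:00-19:30 (invert busy blocks within the working day).
Vanya free: 08:30-09:00, 10:30-17:30 (invert busy blocks within the working day).
Vera free: 13:00-17:30, 18:00-19:00, 20:00-21:00.
Ximena free: 08:30-10:00, 12:00-20:30 (invert busy blocks within the working day).
Farrukh free: 10:30-12:00, 12:30-20:00 (invert busy blocks within the working day).
Sofia free: 08:30-10:30, 12:30-20:00.
Zubin ∩ Vanya: 13:00-17:30.
Zubin ∩ Vanya ∩ Vera: 13:00-17:30.
Zubin ∩ Vanya ∩ Vera ∩ Ximena: 13:00-17:30.
Zubin ∩ Vanya ∩ Vera ∩ Ximena ∩ Farrukh: 13:00-17:30.
Zubin ∩ Vanya ∩ Vera ∩ Ximena ∩ Farrukh ∩ Sofia: 13:00-17:30.
Those are the intersection windows.
The first common window of at least 60 minutes is 13:00-17:30, so the earliest start is 13:00.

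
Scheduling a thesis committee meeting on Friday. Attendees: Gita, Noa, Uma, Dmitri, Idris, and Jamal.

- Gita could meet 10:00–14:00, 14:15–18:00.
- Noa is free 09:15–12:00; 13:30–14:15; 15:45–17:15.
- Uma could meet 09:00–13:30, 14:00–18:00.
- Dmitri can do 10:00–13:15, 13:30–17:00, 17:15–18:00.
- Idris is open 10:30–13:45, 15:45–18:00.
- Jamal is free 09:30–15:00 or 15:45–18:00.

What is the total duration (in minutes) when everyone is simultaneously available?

Gita ∩ Noa: 10:00-12:00, 13:30-14:00, 15:45-17:15.
Gita ∩ Noa ∩ Uma: 10:00-12:00, 15:45-17:15.
Gita ∩ Noa ∩ Uma ∩ Dmitri: 10:00-12:00, 15:45-17:00.
Gita ∩ Noa ∩ Uma ∩ Dmitri ∩ Idris: 10:30-12:00, 15:45-17:00.
Gita ∩ Noa ∩ Uma ∩ Dmitri ∩ Idris ∩ Jamal: 10:30-12:00, 15:45-17:00.
Summing the common windows: 90 + 75 = 165 minutes.

165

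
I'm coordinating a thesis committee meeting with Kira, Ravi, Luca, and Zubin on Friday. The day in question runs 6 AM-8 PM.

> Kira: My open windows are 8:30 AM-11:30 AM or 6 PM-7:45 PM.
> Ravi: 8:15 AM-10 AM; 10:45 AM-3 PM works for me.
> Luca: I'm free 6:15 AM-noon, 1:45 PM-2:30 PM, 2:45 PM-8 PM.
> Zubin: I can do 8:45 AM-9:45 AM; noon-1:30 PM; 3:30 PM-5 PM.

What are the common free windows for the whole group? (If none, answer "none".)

Kira ∩ Ravi: 08:30-10:00, 10:45-11:30.
Kira ∩ Ravi ∩ Luca: 08:30-10:00, 10:45-11:30.
Kira ∩ Ravi ∩ Luca ∩ Zubin: 08:45-09:45.

08:45-09:45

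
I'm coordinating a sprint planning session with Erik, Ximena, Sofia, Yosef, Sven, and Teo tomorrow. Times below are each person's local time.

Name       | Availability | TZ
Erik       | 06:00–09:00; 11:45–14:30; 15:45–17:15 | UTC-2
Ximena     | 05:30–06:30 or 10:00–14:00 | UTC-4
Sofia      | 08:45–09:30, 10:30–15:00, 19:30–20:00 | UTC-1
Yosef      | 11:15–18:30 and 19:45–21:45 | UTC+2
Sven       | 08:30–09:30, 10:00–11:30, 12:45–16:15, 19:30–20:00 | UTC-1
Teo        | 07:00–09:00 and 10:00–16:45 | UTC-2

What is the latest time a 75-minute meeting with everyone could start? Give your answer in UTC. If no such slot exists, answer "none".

Erik in UTC: 08:00-11:00, 13:45-16:30, 17:45-19:15 (add 2h to convert from UTC-2).
Ximena in UTC: 09:30-10:30, 14:00-18:00 (add 4h to convert from UTC-4).
Sofia in UTC: 09:45-10:30, 11:30-16:00, 20:30-21:00 (add 1h to convert from UTC-1).
Yosef in UTC: 09:15-16:30, 17:45-19:45 (subtract 2h to convert from UTC+2).
Sven in UTC: 09:30-10:30, 11:00-12:30, 13:45-17:15, 20:30-21:00 (add 1h to convert from UTC-1).
Teo in UTC: 09:00-11:00, 12:00-18:45 (add 2h to convert from UTC-2).
Erik ∩ Ximena: 09:30-10:30, 14:00-16:30, 17:45-18:00.
Erik ∩ Ximena ∩ Sofia: 09:45-10:30, 14:00-16:00.
Erik ∩ Ximena ∩ Sofia ∩ Yosef: 09:45-10:30, 14:00-16:00.
Erik ∩ Ximena ∩ Sofia ∩ Yosef ∩ Sven: 09:45-10:30, 14:00-16:00.
Erik ∩ Ximena ∩ Sofia ∩ Yosef ∩ Sven ∩ Teo: 09:45-10:30, 14:00-16:00.
Those are the intersection windows.
The last common window of at least 75 minutes is 14:00-16:00; a 75-minute meeting can start as late as 14:45 and still end by 16:00.

14:45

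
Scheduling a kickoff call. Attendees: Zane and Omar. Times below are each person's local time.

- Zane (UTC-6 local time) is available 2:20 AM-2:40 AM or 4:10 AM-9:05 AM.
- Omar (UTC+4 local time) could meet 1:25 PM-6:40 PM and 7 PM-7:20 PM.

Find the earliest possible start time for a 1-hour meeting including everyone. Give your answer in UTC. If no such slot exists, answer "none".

10:10

Zane in UTC: 08:20-08:40, 10:10-15:05 (add 6h to convert from UTC-6).
Omar in UTC: 09:25-14:40, 15:00-15:20 (subtract 4h to convert from UTC+4).
Zane ∩ Omar: 10:10-14:40, 15:00-15:05.
The first common window of at least 60 minutes is 10:10-14:40, so the earliest start is 10:10.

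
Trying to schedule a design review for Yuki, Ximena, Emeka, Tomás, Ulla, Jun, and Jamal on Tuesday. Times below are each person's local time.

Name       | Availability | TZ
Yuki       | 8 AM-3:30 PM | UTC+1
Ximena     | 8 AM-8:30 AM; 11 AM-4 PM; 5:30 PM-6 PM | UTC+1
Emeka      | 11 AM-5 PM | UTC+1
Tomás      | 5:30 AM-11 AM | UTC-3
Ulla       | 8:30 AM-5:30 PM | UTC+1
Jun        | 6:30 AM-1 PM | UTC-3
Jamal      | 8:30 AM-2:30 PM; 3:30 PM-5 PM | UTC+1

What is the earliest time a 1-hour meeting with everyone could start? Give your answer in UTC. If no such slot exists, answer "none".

Yuki in UTC: 07:00-14:30 (subtract 1h to convert from UTC+1).
Ximena in UTC: 07:00-07:30, 10:00-15:00, 16:30-17:00 (subtract 1h to convert from UTC+1).
Emeka in UTC: 10:00-16:00 (subtract 1h to convert from UTC+1).
Tomás in UTC: 08:30-14:00 (add 3h to convert from UTC-3).
Ulla in UTC: 07:30-16:30 (subtract 1h to convert from UTC+1).
Jun in UTC: 09:30-16:00 (add 3h to convert from UTC-3).
Jamal in UTC: 07:30-13:30, 14:30-16:00 (subtract 1h to convert from UTC+1).
Yuki ∩ Ximena: 07:00-07:30, 10:00-14:30.
Yuki ∩ Ximena ∩ Emeka: 10:00-14:30.
Yuki ∩ Ximena ∩ Emeka ∩ Tomás: 10:00-14:00.
Yuki ∩ Ximena ∩ Emeka ∩ Tomás ∩ Ulla: 10:00-14:00.
Yuki ∩ Ximena ∩ Emeka ∩ Tomás ∩ Ulla ∩ Jun: 10:00-14:00.
Yuki ∩ Ximena ∩ Emeka ∩ Tomás ∩ Ulla ∩ Jun ∩ Jamal: 10:00-13:30.
So the common availability across everyone is 10:00-13:30.
The first common window of at least 60 minutes is 10:00-13:30, so the earliest start is 10:00.

10:00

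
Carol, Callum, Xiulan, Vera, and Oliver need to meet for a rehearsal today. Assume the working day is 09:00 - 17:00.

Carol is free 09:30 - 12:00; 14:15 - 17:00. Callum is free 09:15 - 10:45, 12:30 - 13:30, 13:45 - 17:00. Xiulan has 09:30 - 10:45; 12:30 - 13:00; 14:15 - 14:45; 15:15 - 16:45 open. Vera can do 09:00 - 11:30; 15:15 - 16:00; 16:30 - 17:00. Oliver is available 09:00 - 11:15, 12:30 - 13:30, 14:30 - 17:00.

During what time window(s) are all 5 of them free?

Carol ∩ Callum: 09:30-10:45, 14:15-17:00.
Carol ∩ Callum ∩ Xiulan: 09:30-10:45, 14:15-14:45, 15:15-16:45.
Carol ∩ Callum ∩ Xiulan ∩ Vera: 09:30-10:45, 15:15-16:00, 16:30-16:45.
Carol ∩ Callum ∩ Xiulan ∩ Vera ∩ Oliver: 09:30-10:45, 15:15-16:00, 16:30-16:45.

09:30-10:45, 15:15-16:00, 16:30-16:45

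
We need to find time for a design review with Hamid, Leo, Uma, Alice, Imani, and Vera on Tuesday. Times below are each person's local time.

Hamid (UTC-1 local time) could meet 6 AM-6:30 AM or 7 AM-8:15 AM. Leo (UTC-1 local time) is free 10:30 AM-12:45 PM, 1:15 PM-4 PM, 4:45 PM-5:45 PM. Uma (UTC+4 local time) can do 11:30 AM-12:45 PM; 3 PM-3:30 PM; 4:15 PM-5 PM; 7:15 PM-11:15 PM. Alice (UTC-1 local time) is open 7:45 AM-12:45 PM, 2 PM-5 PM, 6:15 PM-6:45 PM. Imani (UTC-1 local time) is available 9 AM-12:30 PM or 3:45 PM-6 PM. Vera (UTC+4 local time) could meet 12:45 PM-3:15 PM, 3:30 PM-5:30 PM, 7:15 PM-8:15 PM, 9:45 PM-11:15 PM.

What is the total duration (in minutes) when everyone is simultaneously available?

Hamid in UTC: 07:00-07:30, 08:00-09:15 (add 1h to convert from UTC-1).
Leo in UTC: 11:30-13:45, 14:15-17:00, 17:45-18:45 (add 1h to convert from UTC-1).
Uma in UTC: 07:30-08:45, 11:00-11:30, 12:15-13:00, 15:15-19:15 (subtract 4h to convert from UTC+4).
Alice in UTC: 08:45-13:45, 15:00-18:00, 19:15-19:45 (add 1h to convert from UTC-1).
Imani in UTC: 10:00-13:30, 16:45-19:00 (add 1h to convert from UTC-1).
Vera in UTC: 08:45-11:15, 11:30-13:30, 15:15-16:15, 17:45-19:15 (subtract 4h to convert from UTC+4).
Hamid ∩ Leo: ∅.
Hamid ∩ Leo ∩ Uma: ∅.
Hamid ∩ Leo ∩ Uma ∩ Alice: ∅.
Hamid ∩ Leo ∩ Uma ∩ Alice ∩ Imani: ∅.
Hamid ∩ Leo ∩ Uma ∩ Alice ∩ Imani ∩ Vera: ∅.
There is no time when everyone is free.
There is no common window, so the total is 0 minutes.

0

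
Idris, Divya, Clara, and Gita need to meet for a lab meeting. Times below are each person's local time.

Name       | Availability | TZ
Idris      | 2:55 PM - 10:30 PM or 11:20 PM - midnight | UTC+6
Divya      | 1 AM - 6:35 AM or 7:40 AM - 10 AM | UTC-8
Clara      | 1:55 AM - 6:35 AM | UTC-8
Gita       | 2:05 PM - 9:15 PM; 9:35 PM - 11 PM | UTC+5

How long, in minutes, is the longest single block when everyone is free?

280

Idris in UTC: 08:55-16:30, 17:20-18:00 (subtract 6h to convert from UTC+6).
Divya in UTC: 09:00-14:35, 15:40-18:00 (add 8h to convert from UTC-8).
Clara in UTC: 09:55-14:35 (add 8h to convert from UTC-8).
Gita in UTC: 09:05-16:15, 16:35-18:00 (subtract 5h to convert from UTC+5).
Idris ∩ Divya: 09:00-14:35, 15:40-16:30, 17:20-18:00.
Idris ∩ Divya ∩ Clara: 09:55-14:35.
Idris ∩ Divya ∩ Clara ∩ Gita: 09:55-14:35.
The longest is 09:55-14:35 at 280 minutes.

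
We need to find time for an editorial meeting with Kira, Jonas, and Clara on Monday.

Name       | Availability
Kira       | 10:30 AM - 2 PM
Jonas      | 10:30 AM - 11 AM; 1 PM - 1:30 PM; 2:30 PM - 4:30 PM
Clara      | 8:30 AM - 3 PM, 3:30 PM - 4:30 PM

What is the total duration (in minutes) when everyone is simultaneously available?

Kira ∩ Jonas: 10:30-11:00, 13:00-13:30.
Kira ∩ Jonas ∩ Clara: 10:30-11:00, 13:00-13:30.
Summing the common windows: 30 + 30 = 60 minutes.

60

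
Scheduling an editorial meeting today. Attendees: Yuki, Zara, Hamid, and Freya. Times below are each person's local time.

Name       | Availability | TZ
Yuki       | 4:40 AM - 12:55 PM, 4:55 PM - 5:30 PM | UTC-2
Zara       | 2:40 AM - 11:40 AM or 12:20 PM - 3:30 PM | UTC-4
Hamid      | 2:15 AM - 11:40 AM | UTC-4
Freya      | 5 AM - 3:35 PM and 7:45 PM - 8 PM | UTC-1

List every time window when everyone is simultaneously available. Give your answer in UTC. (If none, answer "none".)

06:40-14:55

Yuki in UTC: 06:40-14:55, 18:55-19:30 (add 2h to convert from UTC-2).
Zara in UTC: 06:40-15:40, 16:20-19:30 (add 4h to convert from UTC-4).
Hamid in UTC: 06:15-15:40 (add 4h to convert from UTC-4).
Freya in UTC: 06:00-16:35, 20:45-21:00 (add 1h to convert from UTC-1).
Yuki ∩ Zara: 06:40-14:55, 18:55-19:30.
Yuki ∩ Zara ∩ Hamid: 06:40-14:55.
Yuki ∩ Zara ∩ Hamid ∩ Freya: 06:40-14:55.
Those are the intersection windows.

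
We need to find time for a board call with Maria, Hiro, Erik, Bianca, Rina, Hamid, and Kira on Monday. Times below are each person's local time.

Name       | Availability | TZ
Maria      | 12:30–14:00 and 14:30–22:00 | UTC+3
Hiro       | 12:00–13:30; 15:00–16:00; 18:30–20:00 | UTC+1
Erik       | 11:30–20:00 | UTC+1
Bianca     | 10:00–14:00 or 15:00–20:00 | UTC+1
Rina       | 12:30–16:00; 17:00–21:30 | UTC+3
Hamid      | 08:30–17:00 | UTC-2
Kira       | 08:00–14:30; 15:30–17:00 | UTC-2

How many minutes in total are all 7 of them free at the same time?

Maria in UTC: 09:30-11:00, 11:30-19:00 (subtract 3h to convert from UTC+3).
Hiro in UTC: 11:00-12:30, 14:00-15:00, 17:30-19:00 (subtract 1h to convert from UTC+1).
Erik in UTC: 10:30-19:00 (subtract 1h to convert from UTC+1).
Bianca in UTC: 09:00-13:00, 14:00-19:00 (subtract 1h to convert from UTC+1).
Rina in UTC: 09:30-13:00, 14:00-18:30 (subtract 3h to convert from UTC+3).
Hamid in UTC: 10:30-19:00 (add 2h to convert from UTC-2).
Kira in UTC: 10:00-16:30, 17:30-19:00 (add 2h to convert from UTC-2).
Maria ∩ Hiro: 11:30-12:30, 14:00-15:00, 17:30-19:00.
Maria ∩ Hiro ∩ Erik: 11:30-12:30, 14:00-15:00, 17:30-19:00.
Maria ∩ Hiro ∩ Erik ∩ Bianca: 11:30-12:30, 14:00-15:00, 17:30-19:00.
Maria ∩ Hiro ∩ Erik ∩ Bianca ∩ Rina: 11:30-12:30, 14:00-15:00, 17:30-18:30.
Maria ∩ Hiro ∩ Erik ∩ Bianca ∩ Rina ∩ Hamid: 11:30-12:30, 14:00-15:00, 17:30-18:30.
Maria ∩ Hiro ∩ Erik ∩ Bianca ∩ Rina ∩ Hamid ∩ Kira: 11:30-12:30, 14:00-15:00, 17:30-18:30.
Summing the common windows: 60 + 60 + 60 = 180 minutes.

180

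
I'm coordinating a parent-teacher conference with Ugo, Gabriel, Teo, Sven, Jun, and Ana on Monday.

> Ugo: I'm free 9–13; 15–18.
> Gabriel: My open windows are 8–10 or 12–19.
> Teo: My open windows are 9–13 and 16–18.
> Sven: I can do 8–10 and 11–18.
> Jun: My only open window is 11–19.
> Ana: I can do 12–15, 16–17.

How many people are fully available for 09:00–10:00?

4

Ugo, Gabriel, Teo, and Sven can make the full 09:00-10:00 slot — that's 4.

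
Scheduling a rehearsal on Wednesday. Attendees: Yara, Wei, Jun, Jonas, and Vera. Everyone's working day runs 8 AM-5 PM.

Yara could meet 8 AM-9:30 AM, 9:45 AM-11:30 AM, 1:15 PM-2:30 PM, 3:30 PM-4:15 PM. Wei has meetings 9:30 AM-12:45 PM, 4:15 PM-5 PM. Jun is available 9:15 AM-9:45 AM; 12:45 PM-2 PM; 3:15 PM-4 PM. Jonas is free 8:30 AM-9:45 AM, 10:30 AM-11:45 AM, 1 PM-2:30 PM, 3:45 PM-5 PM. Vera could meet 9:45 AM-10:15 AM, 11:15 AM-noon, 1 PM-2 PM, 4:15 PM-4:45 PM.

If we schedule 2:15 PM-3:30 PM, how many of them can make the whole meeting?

1

Yara free: 08:00-09:30, 09:45-11:30, 13:15-14:30, 15:30-16:15.
Wei free: 08:00-09:30, 12:45-16:15 (invert busy blocks within the working day).
Jun free: 09:15-09:45, 12:45-14:00, 15:15-16:00.
Jonas free: 08:30-09:45, 10:30-11:45, 13:00-14:30, 15:45-17:00.
Vera free: 09:45-10:15, 11:15-12:00, 13:00-14:00, 16:15-16:45.
Wei can make the full 14:15-15:30 slot — that's 1.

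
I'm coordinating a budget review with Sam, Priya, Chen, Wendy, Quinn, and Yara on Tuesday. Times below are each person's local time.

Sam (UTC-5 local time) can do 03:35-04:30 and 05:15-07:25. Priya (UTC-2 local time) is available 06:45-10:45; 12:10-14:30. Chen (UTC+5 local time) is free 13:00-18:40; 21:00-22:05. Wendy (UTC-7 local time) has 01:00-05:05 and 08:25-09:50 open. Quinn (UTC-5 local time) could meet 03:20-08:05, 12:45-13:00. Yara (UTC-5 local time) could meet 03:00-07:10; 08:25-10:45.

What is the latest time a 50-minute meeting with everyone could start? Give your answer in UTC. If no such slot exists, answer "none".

Sam in UTC: 08:35-09:30, 10:15-12:25 (add 5h to convert from UTC-5).
Priya in UTC: 08:45-12:45, 14:10-16:30 (add 2h to convert from UTC-2).
Chen in UTC: 08:00-13:40, 16:00-17:05 (subtract 5h to convert from UTC+5).
Wendy in UTC: 08:00-12:05, 15:25-16:50 (add 7h to convert from UTC-7).
Quinn in UTC: 08:20-13:05, 17:45-18:00 (add 5h to convert from UTC-5).
Yara in UTC: 08:00-12:10, 13:25-15:45 (add 5h to convert from UTC-5).
Sam ∩ Priya: 08:45-09:30, 10:15-12:25.
Sam ∩ Priya ∩ Chen: 08:45-09:30, 10:15-12:25.
Sam ∩ Priya ∩ Chen ∩ Wendy: 08:45-09:30, 10:15-12:05.
Sam ∩ Priya ∩ Chen ∩ Wendy ∩ Quinn: 08:45-09:30, 10:15-12:05.
Sam ∩ Priya ∩ Chen ∩ Wendy ∩ Quinn ∩ Yara: 08:45-09:30, 10:15-12:05.
The last common window of at least 50 minutes is 10:15-12:05; a 50-minute meeting can start as late as 11:15 and still end by 12:05.

11:15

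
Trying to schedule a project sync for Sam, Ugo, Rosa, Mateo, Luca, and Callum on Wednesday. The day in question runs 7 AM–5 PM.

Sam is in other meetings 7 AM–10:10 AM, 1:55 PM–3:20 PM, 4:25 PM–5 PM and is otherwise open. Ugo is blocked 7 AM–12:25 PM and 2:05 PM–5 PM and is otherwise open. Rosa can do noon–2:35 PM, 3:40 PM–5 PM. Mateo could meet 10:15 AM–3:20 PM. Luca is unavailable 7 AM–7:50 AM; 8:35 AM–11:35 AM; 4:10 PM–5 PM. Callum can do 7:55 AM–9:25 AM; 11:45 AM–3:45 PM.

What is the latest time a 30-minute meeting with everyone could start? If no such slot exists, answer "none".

13:25

Sam free: 10:10-13:55, 15:20-16:25 (invert busy blocks within the working day).
Ugo free: 12:25-14:05 (invert busy blocks within the working day).
Rosa free: 12:00-14:35, 15:40-17:00.
Mateo free: 10:15-15:20.
Luca free: 07:50-08:35, 11:35-16:10 (invert busy blocks within the working day).
Callum free: 07:55-09:25, 11:45-15:45.
Sam ∩ Ugo: 12:25-13:55.
Sam ∩ Ugo ∩ Rosa: 12:25-13:55.
Sam ∩ Ugo ∩ Rosa ∩ Mateo: 12:25-13:55.
Sam ∩ Ugo ∩ Rosa ∩ Mateo ∩ Luca: 12:25-13:55.
Sam ∩ Ugo ∩ Rosa ∩ Mateo ∩ Luca ∩ Callum: 12:25-13:55.
The last common window of at least 30 minutes is 12:25-13:55; a 30-minute meeting can start as late as 13:25 and still end by 13:55.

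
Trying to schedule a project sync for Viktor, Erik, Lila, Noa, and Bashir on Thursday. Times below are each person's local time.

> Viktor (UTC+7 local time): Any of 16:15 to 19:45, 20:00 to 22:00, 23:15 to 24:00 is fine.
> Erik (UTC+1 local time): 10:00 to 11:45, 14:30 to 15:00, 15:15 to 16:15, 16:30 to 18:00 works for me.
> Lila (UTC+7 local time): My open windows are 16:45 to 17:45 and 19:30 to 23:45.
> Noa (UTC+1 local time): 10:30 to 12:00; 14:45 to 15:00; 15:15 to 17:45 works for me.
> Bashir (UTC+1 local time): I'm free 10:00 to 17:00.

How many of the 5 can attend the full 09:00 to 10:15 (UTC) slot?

Viktor in UTC: 09:15-12:45, 13:00-15:00, 16:15-17:00 (subtract 7h to convert from UTC+7).
Erik in UTC: 09:00-10:45, 13:30-14:00, 14:15-15:15, 15:30-17:00 (subtract 1h to convert from UTC+1).
Lila in UTC: 09:45-10:45, 12:30-16:45 (subtract 7h to convert from UTC+7).
Noa in UTC: 09:30-11:00, 13:45-14:00, 14:15-16:45 (subtract 1h to convert from UTC+1).
Bashir in UTC: 09:00-16:00 (subtract 1h to convert from UTC+1).
Erik and Bashir can make the full 09:00-10:15 slot — that's 2.

2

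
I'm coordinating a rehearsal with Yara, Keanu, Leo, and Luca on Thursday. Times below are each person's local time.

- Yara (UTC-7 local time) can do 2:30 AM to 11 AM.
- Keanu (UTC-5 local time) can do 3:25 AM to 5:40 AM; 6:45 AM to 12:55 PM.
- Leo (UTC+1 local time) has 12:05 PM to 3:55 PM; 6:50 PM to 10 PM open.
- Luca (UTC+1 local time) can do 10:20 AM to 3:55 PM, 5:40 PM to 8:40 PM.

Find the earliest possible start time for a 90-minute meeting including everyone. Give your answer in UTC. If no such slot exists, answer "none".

Yara in UTC: 09:30-18:00 (add 7h to convert from UTC-7).
Keanu in UTC: 08:25-10:40, 11:45-17:55 (add 5h to convert from UTC-5).
Leo in UTC: 11:05-14:55, 17:50-21:00 (subtract 1h to convert from UTC+1).
Luca in UTC: 09:20-14:55, 16:40-19:40 (subtract 1h to convert from UTC+1).
Yara ∩ Keanu: 09:30-10:40, 11:45-17:55.
Yara ∩ Keanu ∩ Leo: 11:45-14:55, 17:50-17:55.
Yara ∩ Keanu ∩ Leo ∩ Luca: 11:45-14:55, 17:50-17:55.
The first common window of at least 90 minutes is 11:45-14:55, so the earliest start is 11:45.

11:45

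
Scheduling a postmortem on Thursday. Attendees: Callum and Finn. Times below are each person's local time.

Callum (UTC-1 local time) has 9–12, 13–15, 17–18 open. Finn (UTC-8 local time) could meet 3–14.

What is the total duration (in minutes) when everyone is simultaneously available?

Callum in UTC: 10:00-13:00, 14:00-16:00, 18:00-19:00 (add 1h to convert from UTC-1).
Finn in UTC: 11:00-22:00 (add 8h to convert from UTC-8).
Callum ∩ Finn: 11:00-13:00, 14:00-16:00, 18:00-19:00.
Summing the common windows: 120 + 120 + 60 = 300 minutes.

300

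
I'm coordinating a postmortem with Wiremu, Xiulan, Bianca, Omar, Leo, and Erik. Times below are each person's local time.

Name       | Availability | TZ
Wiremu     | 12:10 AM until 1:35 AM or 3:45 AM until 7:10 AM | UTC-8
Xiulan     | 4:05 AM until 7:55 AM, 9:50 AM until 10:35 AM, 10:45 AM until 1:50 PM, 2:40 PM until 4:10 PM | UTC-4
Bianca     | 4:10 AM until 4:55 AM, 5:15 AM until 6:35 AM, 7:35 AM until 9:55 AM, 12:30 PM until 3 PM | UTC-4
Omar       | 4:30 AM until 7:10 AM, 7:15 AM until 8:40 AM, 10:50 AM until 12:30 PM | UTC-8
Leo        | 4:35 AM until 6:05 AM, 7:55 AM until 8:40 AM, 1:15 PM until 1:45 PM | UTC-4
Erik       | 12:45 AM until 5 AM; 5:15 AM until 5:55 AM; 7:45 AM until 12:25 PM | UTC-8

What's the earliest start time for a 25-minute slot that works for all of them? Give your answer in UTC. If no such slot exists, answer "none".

none

Wiremu in UTC: 08:10-09:35, 11:45-15:10 (add 8h to convert from UTC-8).
Xiulan in UTC: 08:05-11:55, 13:50-14:35, 14:45-17:50, 18:40-20:10 (add 4h to convert from UTC-4).
Bianca in UTC: 08:10-08:55, 09:15-10:35, 11:35-13:55, 16:30-19:00 (add 4h to convert from UTC-4).
Omar in UTC: 12:30-15:10, 15:15-16:40, 18:50-20:30 (add 8h to convert from UTC-8).
Leo in UTC: 08:35-10:05, 11:55-12:40, 17:15-17:45 (add 4h to convert from UTC-4).
Erik in UTC: 08:45-13:00, 13:15-13:55, 15:45-20:25 (add 8h to convert from UTC-8).
Wiremu ∩ Xiulan: 08:10-09:35, 11:45-11:55, 13:50-14:35, 14:45-15:10.
Wiremu ∩ Xiulan ∩ Bianca: 08:10-08:55, 09:15-09:35, 11:45-11:55, 13:50-13:55.
Wiremu ∩ Xiulan ∩ Bianca ∩ Omar: 13:50-13:55.
Wiremu ∩ Xiulan ∩ Bianca ∩ Omar ∩ Leo: ∅.
Wiremu ∩ Xiulan ∩ Bianca ∩ Omar ∩ Leo ∩ Erik: ∅.
There is no time when everyone is free.
No common window is at least 25 minutes long.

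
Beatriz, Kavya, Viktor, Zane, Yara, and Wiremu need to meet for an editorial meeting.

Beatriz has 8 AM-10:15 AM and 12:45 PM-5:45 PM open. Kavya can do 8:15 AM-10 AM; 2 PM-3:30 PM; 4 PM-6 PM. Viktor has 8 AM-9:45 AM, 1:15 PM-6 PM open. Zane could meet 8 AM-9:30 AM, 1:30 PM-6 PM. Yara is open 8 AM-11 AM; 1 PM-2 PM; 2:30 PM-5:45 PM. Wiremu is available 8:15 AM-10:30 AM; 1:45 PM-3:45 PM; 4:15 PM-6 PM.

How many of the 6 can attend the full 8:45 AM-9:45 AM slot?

Beatriz, Kavya, Viktor, Yara, and Wiremu can make the full 08:45-09:45 slot — that's 5.

5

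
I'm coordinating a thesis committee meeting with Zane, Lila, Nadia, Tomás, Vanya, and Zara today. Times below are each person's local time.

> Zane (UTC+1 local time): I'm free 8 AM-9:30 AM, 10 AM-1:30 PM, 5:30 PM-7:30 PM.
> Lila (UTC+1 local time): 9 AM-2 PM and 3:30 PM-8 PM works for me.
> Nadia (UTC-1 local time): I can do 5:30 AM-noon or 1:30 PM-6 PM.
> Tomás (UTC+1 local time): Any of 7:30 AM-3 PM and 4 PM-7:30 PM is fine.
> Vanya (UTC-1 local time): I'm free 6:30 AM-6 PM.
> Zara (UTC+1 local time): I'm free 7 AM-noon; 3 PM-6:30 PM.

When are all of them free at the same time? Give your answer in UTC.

Zane in UTC: 07:00-08:30, 09:00-12:30, 16:30-18:30 (subtract 1h to convert from UTC+1).
Lila in UTC: 08:00-13:00, 14:30-19:00 (subtract 1h to convert from UTC+1).
Nadia in UTC: 06:30-13:00, 14:30-19:00 (add 1h to convert from UTC-1).
Tomás in UTC: 06:30-14:00, 15:00-18:30 (subtract 1h to convert from UTC+1).
Vanya in UTC: 07:30-19:00 (add 1h to convert from UTC-1).
Zara in UTC: 06:00-11:00, 14:00-17:30 (subtract 1h to convert from UTC+1).
Zane ∩ Lila: 08:00-08:30, 09:00-12:30, 16:30-18:30.
Zane ∩ Lila ∩ Nadia: 08:00-08:30, 09:00-12:30, 16:30-18:30.
Zane ∩ Lila ∩ Nadia ∩ Tomás: 08:00-08:30, 09:00-12:30, 16:30-18:30.
Zane ∩ Lila ∩ Nadia ∩ Tomás ∩ Vanya: 08:00-08:30, 09:00-12:30, 16:30-18:30.
Zane ∩ Lila ∩ Nadia ∩ Tomás ∩ Vanya ∩ Zara: 08:00-08:30, 09:00-11:00, 16:30-17:30.

08:00-08:30, 09:00-11:00, 16:30-17:30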